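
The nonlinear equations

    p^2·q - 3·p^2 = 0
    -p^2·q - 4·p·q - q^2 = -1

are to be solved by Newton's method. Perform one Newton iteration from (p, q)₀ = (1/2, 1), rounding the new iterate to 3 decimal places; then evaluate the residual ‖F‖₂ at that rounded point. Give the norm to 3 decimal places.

0.400

At (1/2, 1): F = (-0.500, -2.250).
Jacobian J = [[2·p·q - 6·p, p^2], [-2·p·q - 4·q, -p^2 - 4·p - 2·q]].
At the point, J = [[-2.000, 0.250], [-5.000, -4.250]] (det J = 9.750).
Solving J·Δ = −F gives Δ = (-0.276, -0.205).
Then the next iterate is (p, q)₁ = (0.224, 0.795).
Re-evaluating at (0.224, 0.795): F = (-0.11064, -0.38423), so ‖F‖₂ = 0.400.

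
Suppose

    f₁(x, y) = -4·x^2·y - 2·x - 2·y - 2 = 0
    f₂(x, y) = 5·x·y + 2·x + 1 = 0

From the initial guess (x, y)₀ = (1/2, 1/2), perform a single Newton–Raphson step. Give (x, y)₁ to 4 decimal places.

(0.9286, -1.5714)

At (1/2, 1/2): F = (-4.5000, 3.2500).
Jacobian J = [[-8·x·y - 2, -4·x^2 - 2], [5·y + 2, 5·x]].
At the point, J = [[-4.0000, -3.0000], [4.5000, 2.5000]] (det J = 3.5000).
Solving J·Δ = −F gives Δ = (0.4286, -2.0714).
Then the next iterate is (x, y)₁ = (0.9286, -1.5714).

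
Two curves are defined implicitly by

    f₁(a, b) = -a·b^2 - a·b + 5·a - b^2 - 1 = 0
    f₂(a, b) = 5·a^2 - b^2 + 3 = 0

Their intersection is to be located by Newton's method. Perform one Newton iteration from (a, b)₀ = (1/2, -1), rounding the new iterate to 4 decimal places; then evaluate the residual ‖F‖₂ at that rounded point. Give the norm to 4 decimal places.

27.2127

At (1/2, -1): F = (0.5000, 3.2500).
Jacobian J = [[-b^2 - b + 5, -2·a·b - a - 2·b], [10·a, -2·b]].
At the point, J = [[5.0000, 2.5000], [5.0000, 2.0000]] (det J = -2.5000).
Solving J·Δ = −F gives Δ = (-2.8500, 5.5000).
Then the next iterate is (a, b)₁ = (-2.3500, 4.5000).
Re-evaluating at (-2.3500, 4.5000): F = (25.1625, 10.3625), so ‖F‖₂ = 27.2127.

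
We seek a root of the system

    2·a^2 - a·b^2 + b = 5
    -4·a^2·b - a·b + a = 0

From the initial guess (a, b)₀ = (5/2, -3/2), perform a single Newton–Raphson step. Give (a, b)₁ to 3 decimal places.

(1.719, -0.832)

At (5/2, -3/2): F = (0.375, 43.750).
Jacobian J = [[4·a - b^2, -2·a·b + 1], [-8·a·b - b + 1, -4·a^2 - a]].
At the point, J = [[7.750, 8.500], [32.500, -27.500]] (det J = -489.375).
Solving J·Δ = −F gives Δ = (-0.781, 0.668).
Then the next iterate is (a, b)₁ = (1.719, -0.832).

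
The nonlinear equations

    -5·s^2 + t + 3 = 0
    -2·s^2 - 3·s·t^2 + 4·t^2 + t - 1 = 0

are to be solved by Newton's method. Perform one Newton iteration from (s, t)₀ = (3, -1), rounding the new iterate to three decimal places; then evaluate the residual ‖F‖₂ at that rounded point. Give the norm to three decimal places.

12.288

At (3, -1): F = (-43.000, -25.000).
Jacobian J = [[-10·s, 1], [-4·s - 3·t^2, -6·s·t + 8·t + 1]].
At the point, J = [[-30.000, 1.000], [-15.000, 11.000]] (det J = -315.000).
Solving J·Δ = −F gives Δ = (-1.422, 0.333).
Then the next iterate is (s, t)₁ = (1.578, -0.667).
Re-evaluating at (1.578, -0.667): F = (-10.11742, -6.97372), so ‖F‖₂ = 12.288.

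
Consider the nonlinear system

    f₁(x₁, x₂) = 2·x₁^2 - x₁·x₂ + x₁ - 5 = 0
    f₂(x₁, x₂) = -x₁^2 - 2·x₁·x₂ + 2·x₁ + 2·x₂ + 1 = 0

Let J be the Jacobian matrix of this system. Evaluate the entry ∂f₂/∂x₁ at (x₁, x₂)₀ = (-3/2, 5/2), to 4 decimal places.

0.0000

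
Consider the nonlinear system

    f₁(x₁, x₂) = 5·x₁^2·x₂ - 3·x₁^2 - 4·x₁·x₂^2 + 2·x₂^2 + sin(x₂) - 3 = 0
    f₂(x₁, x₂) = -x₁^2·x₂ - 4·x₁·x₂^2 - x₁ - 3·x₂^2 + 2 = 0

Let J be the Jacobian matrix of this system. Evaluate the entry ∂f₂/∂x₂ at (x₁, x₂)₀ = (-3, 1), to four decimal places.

9.0000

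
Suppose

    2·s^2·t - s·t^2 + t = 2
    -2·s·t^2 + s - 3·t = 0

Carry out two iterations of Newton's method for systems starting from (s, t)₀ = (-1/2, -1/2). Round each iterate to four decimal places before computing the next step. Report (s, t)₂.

At (-1/2, -1/2): F = (-2.6250, 1.2500).
Jacobian J = [[4·s·t - t^2, 2·s^2 - 2·s·t + 1], [-2·t^2 + 1, -4·s·t - 3]].
At the point, J = [[0.7500, 1.0000], [0.5000, -4.0000]] (det J = -3.5000).
Solving J·Δ = −F gives Δ = (2.6429, 0.6429).
Then the next iterate is (s, t)₁ = (2.1429, 0.1429).
Round to (2.1429, 0.1429) and repeat: F = (-0.588459, 1.626682), J = [[1.204461, 9.5716], [0.959159, -4.224882]].
Δ = (-0.9169, 0.1769), so (s, t)₂ = (1.2260, 0.3198).

(1.2260, 0.3198)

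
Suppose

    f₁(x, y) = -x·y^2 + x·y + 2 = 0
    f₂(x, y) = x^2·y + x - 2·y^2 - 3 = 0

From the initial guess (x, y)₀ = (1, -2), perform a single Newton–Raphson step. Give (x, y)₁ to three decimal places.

(1.615, -0.462)

At (1, -2): F = (-4.000, -12.000).
Jacobian J = [[-y^2 + y, -2·x·y + x], [2·x·y + 1, x^2 - 4·y]].
At the point, J = [[-6.000, 5.000], [-3.000, 9.000]] (det J = -39.000).
Solving J·Δ = −F gives Δ = (0.615, 1.538).
Then the next iterate is (x, y)₁ = (1.615, -0.462).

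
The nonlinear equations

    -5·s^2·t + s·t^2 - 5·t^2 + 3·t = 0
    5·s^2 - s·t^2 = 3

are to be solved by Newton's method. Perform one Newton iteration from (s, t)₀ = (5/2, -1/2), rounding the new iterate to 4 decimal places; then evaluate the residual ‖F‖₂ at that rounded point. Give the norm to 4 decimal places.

6.7044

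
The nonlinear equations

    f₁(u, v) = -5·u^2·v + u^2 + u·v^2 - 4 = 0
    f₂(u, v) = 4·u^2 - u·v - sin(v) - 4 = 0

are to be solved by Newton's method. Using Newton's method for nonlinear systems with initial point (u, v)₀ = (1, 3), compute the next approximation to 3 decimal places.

At (1, 3): F = (-9.000, -3.14112).
Jacobian J = [[-10·u·v + 2·u + v^2, -5·u^2 + 2·u·v], [8·u - v, -u - cos(v)]].
At the point, J = [[-19.000, 1.000], [5.000, -0.01001]] (det J = -4.80986).
Solving J·Δ = −F gives Δ = (0.672, 21.764).
Then the next iterate is (u, v)₁ = (1.672, 24.764).

(1.672, 24.764)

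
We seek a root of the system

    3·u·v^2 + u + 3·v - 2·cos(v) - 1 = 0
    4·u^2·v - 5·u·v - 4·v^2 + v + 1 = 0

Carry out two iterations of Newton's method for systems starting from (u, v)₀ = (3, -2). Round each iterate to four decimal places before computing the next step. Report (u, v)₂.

At (3, -2): F = (32.832294, -59.0000).
Jacobian J = [[3·v^2 + 1, 6·u·v + 2·sin(v) + 3], [8·u·v - 5·v, 4·u^2 - 5·u - 8·v + 1]].
At the point, J = [[13.0000, -34.818595], [-38.0000, 38.0000]] (det J = -829.106604).
Solving J·Δ = −F gives Δ = (-0.9729, 0.5797).
Then the next iterate is (u, v)₁ = (2.0271, -1.4203).
Round to (2.0271, -1.4203) and repeat: F = (8.733857, -17.438672), J = [[7.051756, -16.251934], [-15.931221, 18.663438]].
Δ = (-0.9458, 0.1270), so (u, v)₂ = (1.0813, -1.2933).

(1.0813, -1.2933)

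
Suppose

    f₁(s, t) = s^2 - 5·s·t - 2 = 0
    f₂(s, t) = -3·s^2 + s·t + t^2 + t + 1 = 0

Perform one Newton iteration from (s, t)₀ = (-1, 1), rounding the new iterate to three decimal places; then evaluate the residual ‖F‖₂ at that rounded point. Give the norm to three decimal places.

0.655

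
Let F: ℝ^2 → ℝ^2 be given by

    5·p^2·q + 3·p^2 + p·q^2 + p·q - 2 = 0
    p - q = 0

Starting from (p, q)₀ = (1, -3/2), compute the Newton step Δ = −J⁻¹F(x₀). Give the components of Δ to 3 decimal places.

(0.333, 2.833)

At (1, -3/2): F = (-5.750, 2.500).
Jacobian J = [[10·p·q + 6·p + q^2 + q, 5·p^2 + 2·p·q + p], [1, -1]].
At the point, J = [[-8.250, 3.000], [1.000, -1.000]] (det J = 5.250).
Solving J·Δ = −F gives Δ = (0.333, 2.833).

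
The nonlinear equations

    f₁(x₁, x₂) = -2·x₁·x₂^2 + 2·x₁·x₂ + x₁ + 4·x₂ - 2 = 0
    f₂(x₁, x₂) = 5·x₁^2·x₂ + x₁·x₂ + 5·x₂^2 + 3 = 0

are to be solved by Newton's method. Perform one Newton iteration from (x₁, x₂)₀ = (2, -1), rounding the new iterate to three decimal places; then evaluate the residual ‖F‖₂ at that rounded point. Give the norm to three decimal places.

3.229

At (2, -1): F = (-12.000, -14.000).
Jacobian J = [[-2·x₂^2 + 2·x₂ + 1, -4·x₁·x₂ + 2·x₁ + 4], [10·x₁·x₂ + x₂, 5·x₁^2 + x₁ + 10·x₂]].
At the point, J = [[-3.000, 16.000], [-21.000, 12.000]] (det J = 300.000).
Solving J·Δ = −F gives Δ = (-0.267, 0.700).
Then the next iterate is (x₁, x₂)₁ = (1.733, -0.300).
Re-evaluating at (1.733, -0.300): F = (-2.81874, -1.57483), so ‖F‖₂ = 3.229.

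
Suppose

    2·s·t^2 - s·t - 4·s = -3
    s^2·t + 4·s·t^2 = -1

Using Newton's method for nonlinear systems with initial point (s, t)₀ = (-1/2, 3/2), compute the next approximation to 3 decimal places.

(0.640, 2.444)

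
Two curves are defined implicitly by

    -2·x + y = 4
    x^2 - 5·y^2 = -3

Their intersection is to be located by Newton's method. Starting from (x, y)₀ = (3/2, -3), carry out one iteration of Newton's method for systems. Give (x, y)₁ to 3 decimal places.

At (3/2, -3): F = (-10.000, -39.750).
Jacobian J = [[-2, 1], [2·x, -10·y]].
At the point, J = [[-2.000, 1.000], [3.000, 30.000]] (det J = -63.000).
Solving J·Δ = −F gives Δ = (-4.131, 1.738).
Then the next iterate is (x, y)₁ = (-2.631, -1.262).

(-2.631, -1.262)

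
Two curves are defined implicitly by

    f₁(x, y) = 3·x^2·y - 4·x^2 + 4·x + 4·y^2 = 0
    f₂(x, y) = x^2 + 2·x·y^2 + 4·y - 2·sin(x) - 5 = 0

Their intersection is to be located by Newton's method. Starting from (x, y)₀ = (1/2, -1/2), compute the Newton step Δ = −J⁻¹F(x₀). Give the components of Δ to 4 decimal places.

(-3.6339, 2.1772)

At (1/2, -1/2): F = (1.6250, -7.458851).
Jacobian J = [[6·x·y - 8·x + 4, 3·x^2 + 8·y], [2·x + 2·y^2 - 2·cos(x), 4·x·y + 4]].
At the point, J = [[-1.5000, -3.2500], [-0.255165, 3.0000]] (det J = -5.329287).
Solving J·Δ = −F gives Δ = (-3.6339, 2.1772).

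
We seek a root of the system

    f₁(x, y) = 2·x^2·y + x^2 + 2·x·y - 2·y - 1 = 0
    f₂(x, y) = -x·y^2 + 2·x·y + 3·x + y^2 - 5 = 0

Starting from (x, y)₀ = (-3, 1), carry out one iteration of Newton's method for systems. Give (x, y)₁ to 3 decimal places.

(-0.278, 3.556)

At (-3, 1): F = (18.000, -16.000).
Jacobian J = [[4·x·y + 2·x + 2·y, 2·x^2 + 2·x - 2], [-y^2 + 2·y + 3, -2·x·y + 2·x + 2·y]].
At the point, J = [[-16.000, 10.000], [4.000, 2.000]] (det J = -72.000).
Solving J·Δ = −F gives Δ = (2.722, 2.556).
Then the next iterate is (x, y)₁ = (-0.278, 3.556).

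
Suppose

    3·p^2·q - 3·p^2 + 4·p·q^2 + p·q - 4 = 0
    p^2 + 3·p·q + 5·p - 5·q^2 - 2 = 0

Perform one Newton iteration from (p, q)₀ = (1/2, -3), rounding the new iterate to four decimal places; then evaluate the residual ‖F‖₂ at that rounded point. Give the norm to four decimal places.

11.2917

At (1/2, -3): F = (9.5000, -48.7500).
Jacobian J = [[6·p·q - 6·p + 4·q^2 + q, 3·p^2 + 8·p·q + p], [2·p + 3·q + 5, 3·p - 10·q]].
At the point, J = [[21.0000, -10.7500], [-3.0000, 31.5000]] (det J = 629.2500).
Solving J·Δ = −F gives Δ = (0.3573, 1.5816).
Then the next iterate is (p, q)₁ = (0.8573, -1.4184).
Re-evaluating at (0.8573, -1.4184): F = (-3.649235, -10.685812), so ‖F‖₂ = 11.2917.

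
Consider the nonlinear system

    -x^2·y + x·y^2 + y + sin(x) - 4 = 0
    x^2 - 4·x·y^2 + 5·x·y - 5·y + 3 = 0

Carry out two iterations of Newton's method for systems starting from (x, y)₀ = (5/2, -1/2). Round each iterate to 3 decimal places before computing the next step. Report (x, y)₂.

(2.069, -0.670)

At (5/2, -1/2): F = (-0.15153, 3.000).
Jacobian J = [[-2·x·y + y^2 + cos(x), -x^2 + 2·x·y + 1], [2·x - 4·y^2 + 5·y, -8·x·y + 5·x - 5]].
At the point, J = [[1.94886, -7.750], [1.500, 17.500]] (det J = 45.72999).
Solving J·Δ = −F gives Δ = (-0.450, -0.133).
Then the next iterate is (x, y)₁ = (2.050, -0.633).
Round to (2.050, -0.633) and repeat: F = (-0.26404, 0.59360), J = [[2.53492, -5.79780], [-0.66776, 15.63120]].
Δ = (0.019, -0.037), so (x, y)₂ = (2.069, -0.670).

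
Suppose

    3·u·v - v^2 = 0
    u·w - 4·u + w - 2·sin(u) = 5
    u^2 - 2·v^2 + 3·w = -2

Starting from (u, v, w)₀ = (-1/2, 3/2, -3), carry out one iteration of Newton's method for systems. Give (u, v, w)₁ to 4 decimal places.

(-0.8513, 0.1487, -2.0698)

At (-1/2, 3/2, -3): F = (-4.5000, -3.541149, -11.2500).
Jacobian J = [[3·v, 3·u - 2·v, 0], [w - 2·cos(u) - 4, 0, u + 1], [2·u, -4·v, 3]].
At the point, J = [[4.5000, -4.5000, 0.0000], [-8.755165, 0.0000, 0.5000], [-1.0000, -6.0000, 3.0000]] (det J = -102.444729).
Solving J·Δ = −F gives Δ = (-0.3513, -1.3513, 0.9302).
Then the next iterate is (u, v, w)₁ = (-0.8513, 0.1487, -2.0698).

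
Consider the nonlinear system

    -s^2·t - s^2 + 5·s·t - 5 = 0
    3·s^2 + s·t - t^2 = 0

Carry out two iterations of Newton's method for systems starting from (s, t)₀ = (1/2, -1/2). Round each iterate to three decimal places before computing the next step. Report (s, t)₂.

(0.280, 0.076)

At (1/2, -1/2): F = (-6.375, 0.250).
Jacobian J = [[-2·s·t - 2·s + 5·t, -s^2 + 5·s], [6·s + t, s - 2·t]].
At the point, J = [[-3.000, 2.250], [2.500, 1.500]] (det J = -10.125).
Solving J·Δ = −F gives Δ = (-1.000, 1.500).
Then the next iterate is (s, t)₁ = (-0.500, 1.000).
Round to (-0.500, 1.000) and repeat: F = (-8.000, -0.750), J = [[7.000, -2.750], [-2.000, -2.500]].
Δ = (0.780, -0.924), so (s, t)₂ = (0.280, 0.076).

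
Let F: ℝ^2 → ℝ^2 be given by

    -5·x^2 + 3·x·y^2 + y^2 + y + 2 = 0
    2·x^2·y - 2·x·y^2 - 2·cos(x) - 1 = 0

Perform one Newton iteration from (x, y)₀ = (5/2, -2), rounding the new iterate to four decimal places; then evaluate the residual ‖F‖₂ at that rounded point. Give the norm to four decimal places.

14.2223

At (5/2, -2): F = (2.7500, -44.397713).
Jacobian J = [[-10·x + 3·y^2, 6·x·y + 2·y + 1], [4·x·y - 2·y^2 + 2·sin(x), 2·x^2 - 4·x·y]].
At the point, J = [[-13.0000, -33.0000], [-26.803056, 32.5000]] (det J = -1307.000838).
Solving J·Δ = −F gives Δ = (-1.0526, 0.4980).
Then the next iterate is (x, y)₁ = (1.4474, -1.5020).
Re-evaluating at (1.4474, -1.5020): F = (2.075191, -14.070127), so ‖F‖₂ = 14.2223.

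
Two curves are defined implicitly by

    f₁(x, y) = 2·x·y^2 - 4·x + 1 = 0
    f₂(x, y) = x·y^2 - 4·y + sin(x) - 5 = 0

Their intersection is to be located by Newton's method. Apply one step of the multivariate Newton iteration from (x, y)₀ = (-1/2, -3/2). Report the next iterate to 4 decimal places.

At (-1/2, -3/2): F = (0.7500, -0.604426).
Jacobian J = [[2·y^2 - 4, 4·x·y], [y^2 + cos(x), 2·x·y - 4]].
At the point, J = [[0.5000, 3.0000], [3.127583, -2.5000]] (det J = -10.632748).
Solving J·Δ = −F gives Δ = (-0.0058, -0.2490).
Then the next iterate is (x, y)₁ = (-0.5058, -1.7490).

(-0.5058, -1.7490)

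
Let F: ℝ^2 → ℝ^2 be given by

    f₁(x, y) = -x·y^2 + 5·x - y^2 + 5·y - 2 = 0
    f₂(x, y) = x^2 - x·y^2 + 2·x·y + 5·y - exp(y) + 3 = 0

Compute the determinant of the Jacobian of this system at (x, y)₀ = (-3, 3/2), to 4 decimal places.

67.4254

J = [[-y^2 + 5, -2·x·y - 2·y + 5], [2·x - y^2 + 2·y, -2·x·y + 2·x - exp(y) + 5]].
At the point, J = [[2.7500, 11.0000], [-5.2500, 3.518311]].
det J = 67.4254.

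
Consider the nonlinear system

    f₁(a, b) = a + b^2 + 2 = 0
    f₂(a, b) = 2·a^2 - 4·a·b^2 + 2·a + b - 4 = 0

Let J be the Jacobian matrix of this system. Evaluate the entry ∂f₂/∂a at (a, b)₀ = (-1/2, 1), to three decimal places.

-4.000

∂f₂/∂a = 4·a - 4·b^2 + 2.
At (-1/2, 1) this is -4.000.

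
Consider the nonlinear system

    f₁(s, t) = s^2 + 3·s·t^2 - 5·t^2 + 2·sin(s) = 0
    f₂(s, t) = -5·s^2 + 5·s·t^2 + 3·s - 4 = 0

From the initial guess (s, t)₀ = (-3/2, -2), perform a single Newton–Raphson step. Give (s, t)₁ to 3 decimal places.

(-0.852, -1.163)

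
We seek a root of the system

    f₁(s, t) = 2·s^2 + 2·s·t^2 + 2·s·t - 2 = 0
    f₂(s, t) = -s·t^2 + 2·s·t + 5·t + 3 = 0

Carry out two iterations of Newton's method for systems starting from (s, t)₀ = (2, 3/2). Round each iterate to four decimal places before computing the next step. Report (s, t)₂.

At (2, 3/2): F = (21.0000, 12.0000).
Jacobian J = [[4·s + 2·t^2 + 2·t, 4·s·t + 2·s], [-t^2 + 2·t, -2·s·t + 2·s + 5]].
At the point, J = [[15.5000, 16.0000], [0.7500, 3.0000]] (det J = 34.5000).
Solving J·Δ = −F gives Δ = (3.7391, -4.9348).
Then the next iterate is (s, t)₁ = (5.7391, -3.4348).
Round to (5.7391, -3.4348) and repeat: F = (159.867310, -121.308368), J = [[39.682502, -67.372443], [-18.667451, 55.903521]].
Δ = (-0.7956, 1.9043), so (s, t)₂ = (4.9435, -1.5305).

(4.9435, -1.5305)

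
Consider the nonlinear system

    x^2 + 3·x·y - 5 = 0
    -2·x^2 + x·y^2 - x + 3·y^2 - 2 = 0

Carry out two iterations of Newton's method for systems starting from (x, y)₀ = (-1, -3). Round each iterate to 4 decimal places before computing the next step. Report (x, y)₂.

(-1.0025, -1.2978)

At (-1, -3): F = (5.0000, 15.0000).
Jacobian J = [[2·x + 3·y, 3·x], [-4·x + y^2 - 1, 2·x·y + 6·y]].
At the point, J = [[-11.0000, -3.0000], [12.0000, -12.0000]] (det J = 168.0000).
Solving J·Δ = −F gives Δ = (0.0893, 1.3393).
Then the next iterate is (x, y)₁ = (-0.9107, -1.6607).
Round to (-0.9107, -1.6607) and repeat: F = (0.366573, 3.014083), J = [[-6.8035, -2.7321], [5.400724, -6.939401]].
Δ = (-0.0918, 0.3629), so (x, y)₂ = (-1.0025, -1.2978).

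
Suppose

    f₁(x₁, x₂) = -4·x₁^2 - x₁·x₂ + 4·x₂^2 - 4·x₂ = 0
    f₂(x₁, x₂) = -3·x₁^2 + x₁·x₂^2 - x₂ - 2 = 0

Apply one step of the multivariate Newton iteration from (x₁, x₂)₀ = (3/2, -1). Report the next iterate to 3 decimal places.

(0.150, 0.137)

At (3/2, -1): F = (0.500, -6.250).
Jacobian J = [[-8·x₁ - x₂, -x₁ + 8·x₂ - 4], [-6·x₁ + x₂^2, 2·x₁·x₂ - 1]].
At the point, J = [[-11.000, -13.500], [-8.000, -4.000]] (det J = -64.000).
Solving J·Δ = −F gives Δ = (-1.350, 1.137).
Then the next iterate is (x₁, x₂)₁ = (0.150, 0.137).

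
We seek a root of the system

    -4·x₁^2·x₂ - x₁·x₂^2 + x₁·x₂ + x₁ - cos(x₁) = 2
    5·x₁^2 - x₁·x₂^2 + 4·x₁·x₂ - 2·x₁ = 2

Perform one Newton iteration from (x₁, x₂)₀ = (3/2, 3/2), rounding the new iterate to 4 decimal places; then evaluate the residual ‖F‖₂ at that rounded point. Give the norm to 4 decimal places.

5.7675

At (3/2, 3/2): F = (-15.195737, 11.8750).
Jacobian J = [[-8·x₁·x₂ - x₂^2 + x₂ + sin(x₁) + 1, -4·x₁^2 - 2·x₁·x₂ + x₁], [10·x₁ - x₂^2 + 4·x₂ - 2, -2·x₁·x₂ + 4·x₁]].
At the point, J = [[-16.752505, -12.0000], [16.7500, 1.5000]] (det J = 175.871242).
Solving J·Δ = −F gives Δ = (-0.6806, -0.3161).
Then the next iterate is (x₁, x₂)₁ = (0.8194, 1.1839).
Re-evaluating at (0.8194, 1.1839): F = (-5.221218, 2.450146), so ‖F‖₂ = 5.7675.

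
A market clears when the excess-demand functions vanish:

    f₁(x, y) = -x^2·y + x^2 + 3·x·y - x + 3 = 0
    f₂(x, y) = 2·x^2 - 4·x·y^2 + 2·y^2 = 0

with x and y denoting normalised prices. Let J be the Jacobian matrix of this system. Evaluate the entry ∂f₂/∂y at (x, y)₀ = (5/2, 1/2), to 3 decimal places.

∂f₂/∂y = -8·x·y + 4·y.
At (5/2, 1/2) this is -8.000.

-8.000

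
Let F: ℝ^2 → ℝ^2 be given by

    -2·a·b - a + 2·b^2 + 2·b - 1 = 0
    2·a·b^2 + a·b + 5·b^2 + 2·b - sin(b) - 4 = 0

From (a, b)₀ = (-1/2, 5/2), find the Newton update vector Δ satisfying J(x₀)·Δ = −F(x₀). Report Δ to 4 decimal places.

At (-1/2, 5/2): F = (19.5000, 24.151528).
Jacobian J = [[-2·b - 1, -2·a + 4·b + 2], [2·b^2 + b, 4·a·b + a + 10·b - cos(b) + 2]].
At the point, J = [[-6.0000, 13.0000], [15.0000, 22.301144]] (det J = -328.806862).
Solving J·Δ = −F gives Δ = (0.3677, -1.3303).

(0.3677, -1.3303)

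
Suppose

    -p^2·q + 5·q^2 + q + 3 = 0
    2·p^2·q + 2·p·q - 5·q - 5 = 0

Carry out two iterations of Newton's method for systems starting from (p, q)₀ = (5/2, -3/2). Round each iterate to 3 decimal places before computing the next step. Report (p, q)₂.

(0.799, -0.183)

At (5/2, -3/2): F = (22.125, -23.750).
Jacobian J = [[-2·p·q, -p^2 + 10·q + 1], [4·p·q + 2·q, 2·p^2 + 2·p - 5]].
At the point, J = [[7.500, -20.250], [-18.000, 12.500]] (det J = -270.750).
Solving J·Δ = −F gives Δ = (-0.755, 0.813).
Then the next iterate is (p, q)₁ = (1.745, -0.687).
Round to (1.745, -0.687) and repeat: F = (6.76478, -8.14649), J = [[2.39763, -8.91503], [-6.16926, 4.58005]].
Δ = (-0.946, 0.504), so (p, q)₂ = (0.799, -0.183).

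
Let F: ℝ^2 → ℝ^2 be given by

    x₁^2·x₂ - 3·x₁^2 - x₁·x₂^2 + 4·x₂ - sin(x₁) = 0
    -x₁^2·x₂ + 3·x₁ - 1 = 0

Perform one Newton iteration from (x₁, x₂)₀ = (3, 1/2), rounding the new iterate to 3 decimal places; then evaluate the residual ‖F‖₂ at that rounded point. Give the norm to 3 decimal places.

At (3, 1/2): F = (-21.39112, 3.500).
Jacobian J = [[2·x₁·x₂ - 6·x₁ - x₂^2 - cos(x₁), x₁^2 - 2·x₁·x₂ + 4], [-2·x₁·x₂ + 3, -x₁^2]].
At the point, J = [[-14.26001, 10.000], [0.000, -9.000]] (det J = 128.34007).
Solving J·Δ = −F gives Δ = (-1.227, 0.389).
Then the next iterate is (x₁, x₂)₁ = (1.773, 0.889).
Re-evaluating at (1.773, 0.889): F = (-5.46086, 1.52440), so ‖F‖₂ = 5.670.

5.670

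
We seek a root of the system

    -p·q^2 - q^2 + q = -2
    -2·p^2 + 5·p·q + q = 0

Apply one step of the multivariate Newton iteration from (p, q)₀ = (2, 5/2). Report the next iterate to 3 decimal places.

(22.217, -7.543)

At (2, 5/2): F = (-14.250, 19.500).
Jacobian J = [[-q^2, -2·p·q - 2·q + 1], [-4·p + 5·q, 5·p + 1]].
At the point, J = [[-6.250, -14.000], [4.500, 11.000]] (det J = -5.750).
Solving J·Δ = −F gives Δ = (20.217, -10.043).
Then the next iterate is (p, q)₁ = (22.217, -7.543).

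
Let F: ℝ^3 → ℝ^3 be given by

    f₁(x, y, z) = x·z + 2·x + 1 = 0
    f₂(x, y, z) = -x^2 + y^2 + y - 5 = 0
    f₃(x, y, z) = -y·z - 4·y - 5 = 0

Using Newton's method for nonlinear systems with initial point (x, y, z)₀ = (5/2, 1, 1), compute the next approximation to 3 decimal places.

(-0.586, -1.061, 1.304)

At (5/2, 1, 1): F = (8.500, -9.250, -10.000).
Jacobian J = [[z + 2, 0, x], [-2·x, 2·y + 1, 0], [0, -z - 4, -y]].
At the point, J = [[3.000, 0.000, 2.500], [-5.000, 3.000, 0.000], [0.000, -5.000, -1.000]] (det J = 53.500).
Solving J·Δ = −F gives Δ = (-3.086, -2.061, 0.304).
Then the next iterate is (x, y, z)₁ = (-0.586, -1.061, 1.304).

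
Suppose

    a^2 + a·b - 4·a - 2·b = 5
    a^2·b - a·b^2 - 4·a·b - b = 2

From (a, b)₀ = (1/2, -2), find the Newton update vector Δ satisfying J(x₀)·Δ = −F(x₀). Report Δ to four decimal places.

(-0.7500, 0.0000)

At (1/2, -2): F = (-3.7500, 1.5000).
Jacobian J = [[2·a + b - 4, a - 2], [2·a·b - b^2 - 4·b, a^2 - 2·a·b - 4·a - 1]].
At the point, J = [[-5.0000, -1.5000], [2.0000, -0.7500]] (det J = 6.7500).
Solving J·Δ = −F gives Δ = (-0.7500, 0.0000).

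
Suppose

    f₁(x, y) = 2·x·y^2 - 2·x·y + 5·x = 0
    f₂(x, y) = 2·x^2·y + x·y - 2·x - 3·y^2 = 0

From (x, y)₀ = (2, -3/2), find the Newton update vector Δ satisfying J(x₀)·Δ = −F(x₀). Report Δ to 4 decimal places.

(6.0000, 6.2500)

At (2, -3/2): F = (25.0000, -25.7500).
Jacobian J = [[2·y^2 - 2·y + 5, 4·x·y - 2·x], [4·x·y + y - 2, 2·x^2 + x - 6·y]].
At the point, J = [[12.5000, -16.0000], [-15.5000, 19.0000]] (det J = -10.5000).
Solving J·Δ = −F gives Δ = (6.0000, 6.2500).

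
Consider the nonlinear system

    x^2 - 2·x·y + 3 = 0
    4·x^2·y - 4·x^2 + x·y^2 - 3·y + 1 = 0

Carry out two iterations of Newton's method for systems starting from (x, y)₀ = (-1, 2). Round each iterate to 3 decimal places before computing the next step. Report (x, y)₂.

At (-1, 2): F = (8.000, -5.000).
Jacobian J = [[2·x - 2·y, -2·x], [8·x·y - 8·x + y^2, 4·x^2 + 2·x·y - 3]].
At the point, J = [[-6.000, 2.000], [-4.000, -3.000]] (det J = 26.000).
Solving J·Δ = −F gives Δ = (0.538, -2.385).
Then the next iterate is (x, y)₁ = (-0.462, -0.385).
Round to (-0.462, -0.385) and repeat: F = (2.85770, 0.90404), J = [[-0.154, 0.924], [5.26719, -1.79048]].
Δ = (-1.296, -3.309), so (x, y)₂ = (-1.758, -3.694).

(-1.758, -3.694)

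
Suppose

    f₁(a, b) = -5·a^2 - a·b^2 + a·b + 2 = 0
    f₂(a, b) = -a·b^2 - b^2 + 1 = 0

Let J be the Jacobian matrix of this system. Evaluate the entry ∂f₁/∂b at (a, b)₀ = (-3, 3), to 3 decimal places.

∂f₁/∂b = -2·a·b + a.
At (-3, 3) this is 15.000.

15.000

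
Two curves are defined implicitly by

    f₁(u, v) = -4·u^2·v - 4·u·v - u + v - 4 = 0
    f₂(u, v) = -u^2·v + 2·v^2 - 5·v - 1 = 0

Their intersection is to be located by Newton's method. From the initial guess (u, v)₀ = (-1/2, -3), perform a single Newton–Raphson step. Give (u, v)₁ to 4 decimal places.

(-4.7312, -0.3656)

At (-1/2, -3): F = (-9.5000, 32.7500).
Jacobian J = [[-8·u·v - 4·v - 1, -4·u^2 - 4·u + 1], [-2·u·v, -u^2 + 4·v - 5]].
At the point, J = [[-1.0000, 2.0000], [-3.0000, -17.2500]] (det J = 23.2500).
Solving J·Δ = −F gives Δ = (-4.2312, 2.6344).
Then the next iterate is (u, v)₁ = (-4.7312, -0.3656).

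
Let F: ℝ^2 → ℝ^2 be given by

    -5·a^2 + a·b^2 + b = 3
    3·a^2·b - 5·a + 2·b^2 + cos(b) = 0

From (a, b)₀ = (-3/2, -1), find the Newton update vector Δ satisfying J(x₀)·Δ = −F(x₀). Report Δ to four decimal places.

At (-3/2, -1): F = (-16.7500, 3.290302).
Jacobian J = [[-10·a + b^2, 2·a·b + 1], [6·a·b - 5, 3·a^2 + 4·b - sin(b)]].
At the point, J = [[16.0000, 4.0000], [4.0000, 3.591471]] (det J = 41.463536).
Solving J·Δ = −F gives Δ = (1.7683, -2.8855).

(1.7683, -2.8855)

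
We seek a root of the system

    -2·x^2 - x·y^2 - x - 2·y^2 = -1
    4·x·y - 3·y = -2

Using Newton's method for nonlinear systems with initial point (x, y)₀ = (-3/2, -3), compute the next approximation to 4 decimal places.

(-1.1042, -0.3056)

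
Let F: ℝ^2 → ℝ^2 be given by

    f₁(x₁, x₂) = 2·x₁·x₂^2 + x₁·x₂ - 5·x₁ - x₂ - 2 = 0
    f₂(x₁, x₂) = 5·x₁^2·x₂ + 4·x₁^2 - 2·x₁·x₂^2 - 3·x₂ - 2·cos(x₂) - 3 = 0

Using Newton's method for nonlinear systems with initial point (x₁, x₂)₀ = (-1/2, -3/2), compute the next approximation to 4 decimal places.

(-0.0015, -1.1686)

At (-1/2, -3/2): F = (0.5000, 2.733526).
Jacobian J = [[2·x₂^2 + x₂ - 5, 4·x₁·x₂ + x₁ - 1], [10·x₁·x₂ + 8·x₁ - 2·x₂^2, 5·x₁^2 - 4·x₁·x₂ + 2·sin(x₂) - 3]].
At the point, J = [[-2.0000, 1.5000], [-1.0000, -6.744990]] (det J = 14.989980).
Solving J·Δ = −F gives Δ = (0.4985, 0.3314).
Then the next iterate is (x₁, x₂)₁ = (-0.0015, -1.1686).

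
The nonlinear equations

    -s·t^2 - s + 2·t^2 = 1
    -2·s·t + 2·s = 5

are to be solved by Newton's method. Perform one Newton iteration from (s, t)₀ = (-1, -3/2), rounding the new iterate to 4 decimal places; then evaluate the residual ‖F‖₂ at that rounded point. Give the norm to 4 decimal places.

At (-1, -3/2): F = (6.7500, -10.0000).
Jacobian J = [[-t^2 - 1, -2·s·t + 4·t], [-2·t + 2, -2·s]].
At the point, J = [[-3.2500, -9.0000], [5.0000, 2.0000]] (det J = 38.5000).
Solving J·Δ = −F gives Δ = (1.9870, 0.0325).
Then the next iterate is (s, t)₁ = (0.9870, -1.4675).
Re-evaluating at (0.9870, -1.4675): F = (0.194552, -0.129155), so ‖F‖₂ = 0.2335.

0.2335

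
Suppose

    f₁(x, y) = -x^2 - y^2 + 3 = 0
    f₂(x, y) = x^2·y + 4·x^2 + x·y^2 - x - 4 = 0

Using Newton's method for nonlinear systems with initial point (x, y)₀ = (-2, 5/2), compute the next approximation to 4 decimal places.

(-1.2094, 1.6825)

At (-2, 5/2): F = (-7.2500, 11.5000).
Jacobian J = [[-2·x, -2·y], [2·x·y + 8·x + y^2 - 1, x^2 + 2·x·y]].
At the point, J = [[4.0000, -5.0000], [-20.7500, -6.0000]] (det J = -127.7500).
Solving J·Δ = −F gives Δ = (0.7906, -0.8175).
Then the next iterate is (x, y)₁ = (-1.2094, 1.6825).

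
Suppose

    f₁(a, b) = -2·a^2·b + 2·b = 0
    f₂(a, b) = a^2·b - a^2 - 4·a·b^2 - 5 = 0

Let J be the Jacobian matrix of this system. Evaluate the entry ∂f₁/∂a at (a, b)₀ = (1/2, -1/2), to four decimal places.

∂f₁/∂a = -4·a·b.
At (1/2, -1/2) this is 1.0000.

1.0000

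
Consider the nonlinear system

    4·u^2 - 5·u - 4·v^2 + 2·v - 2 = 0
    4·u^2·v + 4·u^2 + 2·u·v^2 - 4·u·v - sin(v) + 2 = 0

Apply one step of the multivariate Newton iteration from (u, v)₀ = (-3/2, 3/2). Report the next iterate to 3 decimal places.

(-0.759, 1.091)

At (-3/2, 3/2): F = (8.500, 25.75251).
Jacobian J = [[8·u - 5, -8·v + 2], [8·u·v + 8·u + 2·v^2 - 4·v, 4·u^2 + 4·u·v - 4·u - cos(v)]].
At the point, J = [[-17.000, -10.000], [-31.500, 5.92926]] (det J = -415.79747).
Solving J·Δ = −F gives Δ = (0.741, -0.409).
Then the next iterate is (u, v)₁ = (-0.759, 1.091).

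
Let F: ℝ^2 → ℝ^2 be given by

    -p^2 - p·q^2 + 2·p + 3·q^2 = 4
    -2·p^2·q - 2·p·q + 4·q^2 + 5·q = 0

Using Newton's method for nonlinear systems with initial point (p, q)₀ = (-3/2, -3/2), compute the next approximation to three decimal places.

At (-3/2, -3/2): F = (0.875, 3.750).
Jacobian J = [[-2·p - q^2 + 2, -2·p·q + 6·q], [-4·p·q - 2·q, -2·p^2 - 2·p + 8·q + 5]].
At the point, J = [[2.750, -13.500], [-6.000, -8.500]] (det J = -104.375).
Solving J·Δ = −F gives Δ = (0.414, 0.149).
Then the next iterate is (p, q)₁ = (-1.086, -1.351).

(-1.086, -1.351)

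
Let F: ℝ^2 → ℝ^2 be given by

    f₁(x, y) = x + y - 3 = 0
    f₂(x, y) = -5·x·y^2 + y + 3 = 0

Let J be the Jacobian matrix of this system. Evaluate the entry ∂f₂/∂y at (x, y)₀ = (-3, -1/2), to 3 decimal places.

-14.000

∂f₂/∂y = -10·x·y + 1.
At (-3, -1/2) this is -14.000.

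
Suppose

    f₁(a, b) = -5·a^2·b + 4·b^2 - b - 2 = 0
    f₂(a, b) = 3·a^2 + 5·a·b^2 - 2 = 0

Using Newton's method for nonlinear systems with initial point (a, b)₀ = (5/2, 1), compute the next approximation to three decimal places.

At (5/2, 1): F = (-30.250, 29.250).
Jacobian J = [[-10·a·b, -5·a^2 + 8·b - 1], [6·a + 5·b^2, 10·a·b]].
At the point, J = [[-25.000, -24.250], [20.000, 25.000]] (det J = -140.000).
Solving J·Δ = −F gives Δ = (-0.335, -0.902).
Then the next iterate is (a, b)₁ = (2.165, 0.098).

(2.165, 0.098)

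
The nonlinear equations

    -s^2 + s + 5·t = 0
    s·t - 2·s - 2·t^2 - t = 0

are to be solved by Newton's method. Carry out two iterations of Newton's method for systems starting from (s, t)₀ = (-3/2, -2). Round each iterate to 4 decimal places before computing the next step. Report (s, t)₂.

At (-3/2, -2): F = (-13.7500, 0.0000).
Jacobian J = [[-2·s + 1, 5], [t - 2, s - 4·t - 1]].
At the point, J = [[4.0000, 5.0000], [-4.0000, 5.5000]] (det J = 42.0000).
Solving J·Δ = −F gives Δ = (1.8006, 1.3095).
Then the next iterate is (s, t)₁ = (0.3006, -0.6905).
Round to (0.3006, -0.6905) and repeat: F = (-3.242260, -1.071845), J = [[0.3988, 5.0000], [-2.6905, 2.0626]].
Δ = (0.0930, 0.6410), so (s, t)₂ = (0.3936, -0.0495).

(0.3936, -0.0495)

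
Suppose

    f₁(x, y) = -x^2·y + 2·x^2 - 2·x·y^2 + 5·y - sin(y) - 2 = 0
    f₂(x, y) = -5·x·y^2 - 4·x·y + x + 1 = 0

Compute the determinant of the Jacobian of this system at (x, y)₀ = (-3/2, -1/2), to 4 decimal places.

13.9733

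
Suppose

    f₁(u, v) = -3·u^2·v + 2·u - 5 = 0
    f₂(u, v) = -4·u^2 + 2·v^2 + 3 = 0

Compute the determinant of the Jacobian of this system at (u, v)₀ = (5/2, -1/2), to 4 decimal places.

-394.0000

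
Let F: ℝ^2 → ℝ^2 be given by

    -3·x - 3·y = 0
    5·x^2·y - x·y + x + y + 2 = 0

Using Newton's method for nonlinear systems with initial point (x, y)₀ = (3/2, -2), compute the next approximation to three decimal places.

At (3/2, -2): F = (1.500, -18.000).
Jacobian J = [[-3, -3], [10·x·y - y + 1, 5·x^2 - x + 1]].
At the point, J = [[-3.000, -3.000], [-27.000, 10.750]] (det J = -113.250).
Solving J·Δ = −F gives Δ = (-0.334, 0.834).
Then the next iterate is (x, y)₁ = (1.166, -1.166).

(1.166, -1.166)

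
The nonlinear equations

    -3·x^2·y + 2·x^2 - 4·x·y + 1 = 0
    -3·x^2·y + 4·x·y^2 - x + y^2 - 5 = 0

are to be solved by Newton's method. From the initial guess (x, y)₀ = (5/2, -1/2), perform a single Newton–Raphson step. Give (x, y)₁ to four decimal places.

At (5/2, -1/2): F = (27.8750, 4.6250).
Jacobian J = [[-6·x·y + 4·x - 4·y, -3·x^2 - 4·x], [-6·x·y + 4·y^2 - 1, -3·x^2 + 8·x·y + 2·y]].
At the point, J = [[19.5000, -28.7500], [7.5000, -29.7500]] (det J = -364.5000).
Solving J·Δ = −F gives Δ = (-1.9103, -0.3261).
Then the next iterate is (x, y)₁ = (0.5897, -0.8261).

(0.5897, -0.8261)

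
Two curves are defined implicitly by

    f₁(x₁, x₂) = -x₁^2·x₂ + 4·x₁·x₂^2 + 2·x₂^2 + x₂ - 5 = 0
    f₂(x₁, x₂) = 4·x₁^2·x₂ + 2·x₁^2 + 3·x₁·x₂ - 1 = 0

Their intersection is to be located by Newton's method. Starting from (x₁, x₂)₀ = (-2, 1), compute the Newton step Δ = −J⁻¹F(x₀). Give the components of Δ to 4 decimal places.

(0.4894, -0.6723)

At (-2, 1): F = (-14.0000, 17.0000).
Jacobian J = [[-2·x₁·x₂ + 4·x₂^2, -x₁^2 + 8·x₁·x₂ + 4·x₂ + 1], [8·x₁·x₂ + 4·x₁ + 3·x₂, 4·x₁^2 + 3·x₁]].
At the point, J = [[8.0000, -15.0000], [-21.0000, 10.0000]] (det J = -235.0000).
Solving J·Δ = −F gives Δ = (0.4894, -0.6723).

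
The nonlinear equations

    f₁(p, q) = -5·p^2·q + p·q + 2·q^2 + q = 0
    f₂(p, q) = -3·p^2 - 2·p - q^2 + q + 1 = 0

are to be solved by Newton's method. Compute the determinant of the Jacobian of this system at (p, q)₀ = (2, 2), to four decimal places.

J = [[-10·p·q + q, -5·p^2 + p + 4·q + 1], [-6·p - 2, -2·q + 1]].
At the point, J = [[-38.0000, -9.0000], [-14.0000, -3.0000]].
det J = -12.0000.

-12.0000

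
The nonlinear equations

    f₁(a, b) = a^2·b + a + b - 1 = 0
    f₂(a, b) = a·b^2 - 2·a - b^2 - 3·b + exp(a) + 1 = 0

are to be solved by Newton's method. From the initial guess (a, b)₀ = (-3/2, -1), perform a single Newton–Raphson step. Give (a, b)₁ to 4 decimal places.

At (-3/2, -1): F = (-5.7500, 4.723130).
Jacobian J = [[2·a·b + 1, a^2 + 1], [b^2 + exp(a) - 2, 2·a·b - 2·b - 3]].
At the point, J = [[4.0000, 3.2500], [-0.776870, 2.0000]] (det J = 10.524827).
Solving J·Δ = −F gives Δ = (2.5511, -1.3706).
Then the next iterate is (a, b)₁ = (1.0511, -2.3706).

(1.0511, -2.3706)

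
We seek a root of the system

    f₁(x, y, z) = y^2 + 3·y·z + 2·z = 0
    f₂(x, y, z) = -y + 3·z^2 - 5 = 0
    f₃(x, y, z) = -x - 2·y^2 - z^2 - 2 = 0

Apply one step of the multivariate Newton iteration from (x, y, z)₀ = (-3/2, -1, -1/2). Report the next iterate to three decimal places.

At (-3/2, -1, -1/2): F = (1.500, -3.250, -2.750).
Jacobian J = [[0, 2·y + 3·z, 3·y + 2], [0, -1, 6·z], [-1, -4·y, -2·z]].
At the point, J = [[0.000, -3.500, -1.000], [0.000, -1.000, -3.000], [-1.000, 4.000, 1.000]] (det J = -9.500).
Solving J·Δ = −F gives Δ = (-0.842, 0.816, -1.355).
Then the next iterate is (x, y, z)₁ = (-2.342, -0.184, -1.855).

(-2.342, -0.184, -1.855)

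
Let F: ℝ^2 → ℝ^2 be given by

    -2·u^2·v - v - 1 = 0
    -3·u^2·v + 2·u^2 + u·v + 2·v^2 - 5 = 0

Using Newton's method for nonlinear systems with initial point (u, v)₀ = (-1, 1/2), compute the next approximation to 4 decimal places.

At (-1, 1/2): F = (-2.5000, -4.5000).
Jacobian J = [[-4·u·v, -2·u^2 - 1], [-6·u·v + 4·u + v, -3·u^2 + u + 4·v]].
At the point, J = [[2.0000, -3.0000], [-0.5000, -2.0000]] (det J = -5.5000).
Solving J·Δ = −F gives Δ = (-1.5455, -1.8636).
Then the next iterate is (u, v)₁ = (-2.5455, -1.3636).

(-2.5455, -1.3636)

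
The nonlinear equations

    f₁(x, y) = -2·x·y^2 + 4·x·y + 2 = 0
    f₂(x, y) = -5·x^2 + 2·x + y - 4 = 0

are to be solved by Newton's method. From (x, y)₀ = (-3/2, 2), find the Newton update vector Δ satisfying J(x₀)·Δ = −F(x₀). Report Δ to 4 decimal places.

(0.9755, -0.3333)

At (-3/2, 2): F = (2.0000, -16.2500).
Jacobian J = [[-2·y^2 + 4·y, -4·x·y + 4·x], [-10·x + 2, 1]].
At the point, J = [[0.0000, 6.0000], [17.0000, 1.0000]] (det J = -102.0000).
Solving J·Δ = −F gives Δ = (0.9755, -0.3333).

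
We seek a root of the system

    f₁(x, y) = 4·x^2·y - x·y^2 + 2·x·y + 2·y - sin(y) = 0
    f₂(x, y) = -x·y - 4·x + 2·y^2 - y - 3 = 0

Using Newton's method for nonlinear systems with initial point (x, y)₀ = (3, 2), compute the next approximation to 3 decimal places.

(0.965, 2.697)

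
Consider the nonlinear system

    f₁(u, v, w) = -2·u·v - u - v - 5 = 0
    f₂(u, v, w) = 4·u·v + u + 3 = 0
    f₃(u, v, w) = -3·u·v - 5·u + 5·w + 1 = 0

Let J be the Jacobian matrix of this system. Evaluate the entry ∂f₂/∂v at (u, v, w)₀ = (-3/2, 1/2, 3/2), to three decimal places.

-6.000

∂f₂/∂v = 4·u.
At (-3/2, 1/2, 3/2) this is -6.000.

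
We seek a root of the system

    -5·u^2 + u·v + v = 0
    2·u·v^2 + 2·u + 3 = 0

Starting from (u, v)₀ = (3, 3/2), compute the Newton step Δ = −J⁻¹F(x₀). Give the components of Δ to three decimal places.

At (3, 3/2): F = (-39.000, 22.500).
Jacobian J = [[-10·u + v, u + 1], [2·v^2 + 2, 4·u·v]].
At the point, J = [[-28.500, 4.000], [6.500, 18.000]] (det J = -539.000).
Solving J·Δ = −F gives Δ = (-1.469, -0.719).

(-1.469, -0.719)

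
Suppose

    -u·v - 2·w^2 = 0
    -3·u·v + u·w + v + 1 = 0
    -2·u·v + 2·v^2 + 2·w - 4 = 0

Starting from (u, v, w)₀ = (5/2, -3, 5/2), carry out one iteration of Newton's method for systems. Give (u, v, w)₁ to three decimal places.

(1.238, -1.590, 1.269)

At (5/2, -3, 5/2): F = (-5.000, 26.750, 34.000).
Jacobian J = [[-v, -u, -4·w], [-3·v + w, -3·u + 1, u], [-2·v, -2·u + 4·v, 2]].
At the point, J = [[3.000, -2.500, -10.000], [11.500, -6.500, 2.500], [6.000, -17.000, 2.000]] (det J = 1673.500).
Solving J·Δ = −F gives Δ = (-1.262, 1.410, -1.231).
Then the next iterate is (u, v, w)₁ = (1.238, -1.590, 1.269).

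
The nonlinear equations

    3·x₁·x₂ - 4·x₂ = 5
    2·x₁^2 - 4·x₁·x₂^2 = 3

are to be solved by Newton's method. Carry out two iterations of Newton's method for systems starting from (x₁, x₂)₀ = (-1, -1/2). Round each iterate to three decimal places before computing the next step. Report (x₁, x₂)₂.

At (-1, -1/2): F = (-1.500, 0.000).
Jacobian J = [[3·x₂, 3·x₁ - 4], [4·x₁ - 4·x₂^2, -8·x₁·x₂]].
At the point, J = [[-1.500, -7.000], [-5.000, -4.000]] (det J = -29.000).
Solving J·Δ = −F gives Δ = (0.207, -0.259).
Then the next iterate is (x₁, x₂)₁ = (-0.793, -0.759).
Round to (-0.793, -0.759) and repeat: F = (-0.15834, 0.08503), J = [[-2.277, -6.379], [-5.47632, -4.81510]].
Δ = (0.054, -0.044), so (x₁, x₂)₂ = (-0.739, -0.803).

(-0.739, -0.803)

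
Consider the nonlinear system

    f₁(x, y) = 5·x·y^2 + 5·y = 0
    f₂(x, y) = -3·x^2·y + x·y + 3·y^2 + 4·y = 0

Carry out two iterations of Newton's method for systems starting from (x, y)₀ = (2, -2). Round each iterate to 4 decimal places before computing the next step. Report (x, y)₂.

At (2, -2): F = (30.0000, 24.0000).
Jacobian J = [[5·y^2, 10·x·y + 5], [-6·x·y + y, -3·x^2 + x + 6·y + 4]].
At the point, J = [[20.0000, -35.0000], [22.0000, -18.0000]] (det J = 410.0000).
Solving J·Δ = −F gives Δ = (-0.7317, 0.4390).
Then the next iterate is (x, y)₁ = (1.2683, -1.5610).
Round to (1.2683, -1.5610) and repeat: F = (7.647466, 6.619350), J = [[12.183605, -14.798163], [10.317898, -8.923455]].
Δ = (-0.6758, -0.0396), so (x, y)₂ = (0.5925, -1.6006).

(0.5925, -1.6006)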